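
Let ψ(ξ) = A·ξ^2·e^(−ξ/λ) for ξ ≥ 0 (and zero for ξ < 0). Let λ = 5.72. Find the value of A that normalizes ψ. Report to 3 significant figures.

Normalization requires ∫|ψ|² dξ = 1, integrated from 0 to ∞.
The integral (without the A² prefactor) comes out to 3·λ^5/4.
With λ = 5.72: A² = 0.0002178 and A = 0.01476.

A ≈ 0.0148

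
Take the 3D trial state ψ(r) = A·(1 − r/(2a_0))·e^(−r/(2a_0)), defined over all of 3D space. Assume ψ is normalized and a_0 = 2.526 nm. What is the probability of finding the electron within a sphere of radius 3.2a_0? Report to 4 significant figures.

P ≈ 0.08582

Integrate the radial probability density 4πr²|ψ|² over r ≤ 3.2a_0.
A² is fixed by ∫₀^∞ 4πr²|ψ|² dr = 1, i.e. A² = (8·π·a_0^3)^(−1).
Let u = r/a_0; then A², 4π and the length scale all cancel, so P = ∫_{0}^{3.2} u^2·(1 - u/2)^2·e^(-u) du ÷ ∫_{0}^{∞} u^2·(1 - u/2)^2·e^(-u) du.
An antiderivative of u^2·(1 - u/2)^2·e^(-u) is -(u^4/4 + u^2 + 2·u + 2)·e^(-u); evaluating from 0 to 3.2 gives ≈ 0.171636, while the full integral is 2.
Taking the ratio yields P = 0.085818.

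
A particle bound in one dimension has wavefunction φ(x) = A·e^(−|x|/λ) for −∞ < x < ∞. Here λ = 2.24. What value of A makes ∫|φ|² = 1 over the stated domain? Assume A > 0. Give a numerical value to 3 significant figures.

A ≈ 0.668

We need A² ∫|f|² dx = 1, taking the integral from −∞ to ∞.
The integral (without the A² prefactor) comes out to λ.
Setting this equal to 1 gives A² = 1/(λ).
Plugging in λ = 2.24 yields A = 0.6682.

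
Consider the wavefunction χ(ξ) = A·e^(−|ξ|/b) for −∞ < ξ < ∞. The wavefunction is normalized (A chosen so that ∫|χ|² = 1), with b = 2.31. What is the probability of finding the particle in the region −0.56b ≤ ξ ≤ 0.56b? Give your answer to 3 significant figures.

P ≈ 0.674

|χ|² is the probability density, so P = ∫_{−0.56b}^{0.56b} |χ|² dξ.
Since A² = 1/(b), this is the region integral divided by the full normalization integral.
Both integrals are even about ξ = 0, so only the ξ ≥ 0 halves are needed (the factors of 2 cancel). Let u = ξ/b; then A² and the length scale cancel, so P = ∫_{0}^{0.56} e^(-2·u) du ÷ ∫_{0}^{∞} e^(-2·u) du.
Using ∫ e^(-2·u) du = -e^(-2·u)/2, the numerator is 1/2 - e^(-28/25)/2 and the denominator is 1/2.
This works out to P = 0.6737.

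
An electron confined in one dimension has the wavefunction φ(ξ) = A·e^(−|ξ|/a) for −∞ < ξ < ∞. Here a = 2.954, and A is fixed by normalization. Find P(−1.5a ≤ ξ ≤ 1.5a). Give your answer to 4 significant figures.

P ≈ 0.9502

P = ∫_{−1.5a}^{1.5a} |φ(ξ)|² dξ.
With A² fixed by ∫|φ|² = 1, i.e. A² = (a)^(−1), substitute and integrate.
By symmetry take twice the ξ ≥ 0 contribution in numerator and denominator; the 2's cancel. Substituting u = ξ/a, A² and the length scale cancel in the ratio: P = ∫_{0}^{1.5} e^(-2·u) du / ∫_{0}^{∞} e^(-2·u) du.
Using ∫ e^(-2·u) du = -e^(-2·u)/2, the numerator is 1/2 - e^(-3)/2 and the denominator is 1/2.
Taking the ratio, P = 0.95021.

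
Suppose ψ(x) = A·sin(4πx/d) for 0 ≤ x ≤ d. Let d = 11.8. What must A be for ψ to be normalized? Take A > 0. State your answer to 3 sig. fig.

The normalization condition is ∫|ψ|² dx = 1 from 0 to d.
With ψ = A·sin(4πx/d), the integral evaluates to A²·[d/2].
So A² = (d/2)^(−1).
Plugging in d = 11.8 yields A = 0.4117.

A ≈ 0.412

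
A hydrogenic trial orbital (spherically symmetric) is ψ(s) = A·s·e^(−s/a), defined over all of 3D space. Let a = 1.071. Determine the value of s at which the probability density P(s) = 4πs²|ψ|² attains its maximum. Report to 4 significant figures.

Differentiate P(s) = 4πs²|ψ|² with respect to s and set to zero.
Solving yields s = 2·a.
With a = 1.071, the most probable radial distance is 2.1420.

s ≈ 2.142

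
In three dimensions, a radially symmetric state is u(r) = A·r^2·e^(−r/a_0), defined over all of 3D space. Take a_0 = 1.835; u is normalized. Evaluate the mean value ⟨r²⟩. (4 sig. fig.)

⟨r^2⟩ ≈ 47.14

By definition ⟨r²⟩ = ∫ r^2 |u(r)|² 4πr² dr.
Since the A² factors cancel between numerator and denominator, ⟨r²⟩ = 14·a_0^2.
With a_0 = 1.835, ⟨r^2⟩ = 47.141.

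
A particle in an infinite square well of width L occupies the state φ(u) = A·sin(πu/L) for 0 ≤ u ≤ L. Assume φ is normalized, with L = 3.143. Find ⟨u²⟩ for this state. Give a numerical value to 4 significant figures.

By definition ⟨u²⟩ = ∫ u^2 |φ(u)|² du.
Since the A² factors cancel between numerator and denominator, ⟨u²⟩ = -L^2/(2·π^2) + L^2/3.
Putting L = 3.143 gives 2.7924.

⟨u^2⟩ ≈ 2.792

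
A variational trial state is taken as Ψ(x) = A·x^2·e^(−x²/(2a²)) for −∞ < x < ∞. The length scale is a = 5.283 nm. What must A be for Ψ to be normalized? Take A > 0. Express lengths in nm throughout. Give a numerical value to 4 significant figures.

We need A² ∫|f|² dx = 1, taking the integral from −∞ to ∞.
The integral (without the A² prefactor) comes out to 3·√(π)·a^5/4.
So A² = (3·√(π)·a^5/4)^(−1).
Plugging in a = 5.283 yields A = 0.013520.

A ≈ 0.01352 nm^(-5/2)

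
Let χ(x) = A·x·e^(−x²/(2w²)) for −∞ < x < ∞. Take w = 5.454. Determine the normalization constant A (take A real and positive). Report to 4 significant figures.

The normalization condition is ∫|χ|² dx = 1 from −∞ to ∞.
With χ = A·x·e^(−x²/(2w²)), the integral evaluates to A²·[√(π)·w^3/2].
With w = 5.454: A² = 0.0069552 and A = 0.083398.

A ≈ 0.08340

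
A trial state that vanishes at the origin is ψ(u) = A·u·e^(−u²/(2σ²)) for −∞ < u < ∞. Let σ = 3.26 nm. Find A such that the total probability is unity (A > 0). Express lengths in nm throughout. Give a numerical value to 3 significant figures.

Require ∫ |ψ|² du = 1 over the whole domain.
Differentiating ∫e^(−αu²) du = √(π/α) under α to get the higher moments, with ψ = A·u·e^(−u²/(2σ²)), the integral evaluates to A²·[√(π)·σ^3/2].
Setting this equal to 1 gives A² = 1/(√(π)·σ^3/2).
With σ = 3.26: A² = 0.03257 and A = 0.1805.

A ≈ 0.180 nm^(-3/2)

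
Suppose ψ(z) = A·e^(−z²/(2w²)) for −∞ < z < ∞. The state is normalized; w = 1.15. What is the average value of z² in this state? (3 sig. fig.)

The expectation value is the |ψ|²-weighted average of z^2: ∫ z^2|ψ|² dz.
Evaluating both integrals, ⟨z²⟩ = w^2/2.
Putting w = 1.15 gives 0.6613.

⟨z^2⟩ ≈ 0.661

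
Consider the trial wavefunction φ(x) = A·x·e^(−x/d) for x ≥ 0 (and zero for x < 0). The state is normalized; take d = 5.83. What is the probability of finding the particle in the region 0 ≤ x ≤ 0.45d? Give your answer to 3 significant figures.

P ≈ 0.0629

The probability is P = ∫ |φ|² dx over [0, 0.45d].
The normalization integral ∫|φ|²dx over the whole domain equals d^3/4·A², and A² cancels in the ratio.
Substituting u = x/d, A² and the length scale cancel in the ratio: P = ∫_{0}^{0.45} u^2·e^(-2·u) du / ∫_{0}^{∞} u^2·e^(-2·u) du.
An antiderivative of u^2·e^(-2·u) is -(2·u^2 + 2·u + 1)·e^(-2·u)/4; evaluating from 0 to 0.45 gives 1/4 - 461·e^(-9/10)/800, while the full integral is 1/4.
This works out to P = 0.06286.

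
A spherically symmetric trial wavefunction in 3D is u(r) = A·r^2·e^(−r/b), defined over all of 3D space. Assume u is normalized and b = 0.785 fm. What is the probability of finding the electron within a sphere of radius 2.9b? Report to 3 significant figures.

P ≈ 0.362

P = ∫ |u|² 4πr² dr over r ≤ 2.9b.
The full normalization integral is A²·[45·π·b^7/2] = 1, fixing A².
Let t = r/b; then A², 4π and the length scale all cancel, so P = ∫_{0}^{2.9} t^6·e^(-2·t) dt ÷ ∫_{0}^{∞} t^6·e^(-2·t) dt.
Using ∫ t^6·e^(-2·t) dt = -(4·t^6 + 12·t^5 + 30·t^4 + 60·t^3 + 90·t^2 + 90·t + 45)·e^(-2·t)/8, the numerator is ≈ 2.0340 and the denominator is 45/8.
The region integral divided by the full integral gives P = 0.3616.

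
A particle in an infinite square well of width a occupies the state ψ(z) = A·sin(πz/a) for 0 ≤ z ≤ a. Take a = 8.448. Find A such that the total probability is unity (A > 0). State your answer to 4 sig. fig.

A ≈ 0.4866

We need A² ∫|f|² dz = 1, taking the integral from 0 to a.
The integral (without the A² prefactor) comes out to a/2.
Hence A² = 1/[a/2].
With a = 8.448: A² = 0.23674 and A = 0.48656.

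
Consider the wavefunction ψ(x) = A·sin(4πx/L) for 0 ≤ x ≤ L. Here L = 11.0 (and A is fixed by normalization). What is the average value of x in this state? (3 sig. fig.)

⟨x⟩ = ∫ x |ψ|² dx over the full domain.
The ratio of the moment integral to the normalization integral gives ⟨x⟩ = L/2.
Putting L = 11.0 gives 5.500.

⟨x⟩ ≈ 5.50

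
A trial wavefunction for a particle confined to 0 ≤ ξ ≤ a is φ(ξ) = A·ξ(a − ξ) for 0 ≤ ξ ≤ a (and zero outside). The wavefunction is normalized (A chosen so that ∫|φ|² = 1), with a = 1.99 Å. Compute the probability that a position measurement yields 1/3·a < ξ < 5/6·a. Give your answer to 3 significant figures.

P = ∫_{1/3·a}^{5/6·a} |φ(ξ)|² dξ.
The normalization integral ∫|φ|²dξ over the whole domain equals a^5/30·A², and A² cancels in the ratio.
Let u = ξ/a; then A² and the length scale cancel, so P = ∫_{1/3}^{5/6} u^2·(1 - u)^2 du ÷ ∫_{0}^{1} u^2·(1 - u)^2 du.
Using ∫ u^2·(1 - u)^2 du = u^3·(6·u^2 - 15·u + 10)/30, the numerator is 163/6480 and the denominator is 1/30.
Evaluating gives P = 163/216.

P ≈ 0.755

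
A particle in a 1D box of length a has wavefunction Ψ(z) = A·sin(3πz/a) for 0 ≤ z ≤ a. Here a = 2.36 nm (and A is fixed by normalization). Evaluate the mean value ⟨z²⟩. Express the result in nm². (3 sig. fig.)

The expectation value is the |Ψ|²-weighted average of z^2: ∫ z^2|Ψ|² dz.
Evaluating both integrals, ⟨z²⟩ = -a^2/(18·π^2) + a^2/3.
Putting a = 2.36 gives 1.825.

⟨z^2⟩ ≈ 1.83 nm^2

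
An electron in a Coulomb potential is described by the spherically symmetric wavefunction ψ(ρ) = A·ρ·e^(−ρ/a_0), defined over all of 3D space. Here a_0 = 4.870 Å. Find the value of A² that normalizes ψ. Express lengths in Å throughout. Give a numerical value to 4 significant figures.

Require ∫ |ψ|² 4πρ² dρ = 1 over the whole domain.
Using ∫₀^∞ ρⁿ e^(−αρ) dρ = n!/αⁿ⁺¹, the integral (without the A² prefactor) comes out to 3·π·a_0^5.
Setting this equal to 1 gives A² = 1/(3·π·a_0^5).
With a_0 = 4.870: A² = 0.000038733 and A = 0.0062236.

A^2 ≈ 0.00003873 Å^(-5)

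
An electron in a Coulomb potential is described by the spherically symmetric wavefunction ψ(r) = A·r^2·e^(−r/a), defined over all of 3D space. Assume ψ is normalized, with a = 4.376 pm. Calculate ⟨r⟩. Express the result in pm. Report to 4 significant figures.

By definition ⟨r⟩ = ∫ r |ψ(r)|² 4πr² dr.
With ∫₀^∞ r^7 e^(−αr) dr = 7!/α^8, evaluating both integrals, ⟨r⟩ = 7·a/2.
With a = 4.376, ⟨r⟩ = 15.316.

⟨r⟩ ≈ 15.32 pm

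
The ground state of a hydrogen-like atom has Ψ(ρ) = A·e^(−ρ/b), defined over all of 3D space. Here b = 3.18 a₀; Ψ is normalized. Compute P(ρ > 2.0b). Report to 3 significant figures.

With dV = 4πρ²dρ, the probability is ∫|Ψ|² dV over ρ > 2.0b.
A² is fixed by ∫₀^∞ 4πρ²|Ψ|² dρ = 1, i.e. A² = (π·b^3)^(−1).
In terms of u = ρ/b (A², 4π and the length scale all cancel between numerator and denominator), P = [∫_{2.0}^{∞} u^2·e^(-2·u) du] / [∫_{0}^{∞} u^2·e^(-2·u) du].
Using ∫ u^2·e^(-2·u) du = -(2·u^2 + 2·u + 1)·e^(-2·u)/4, the numerator is 13·e^(-4)/4 and the denominator is 1/4.
Taking the ratio yields P = 0.2381.

P ≈ 0.238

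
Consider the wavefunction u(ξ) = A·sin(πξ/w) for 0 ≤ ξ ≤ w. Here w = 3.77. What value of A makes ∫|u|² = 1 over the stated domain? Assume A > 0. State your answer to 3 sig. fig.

The normalization condition is ∫|u|² dξ = 1 from 0 to w.
With u = A·sin(πξ/w), the integral evaluates to A²·[w/2].
Setting this equal to 1 gives A² = 1/(w/2).
Substituting w = 3.77 gives A² = 0.5305, so A = 0.7284.

A ≈ 0.728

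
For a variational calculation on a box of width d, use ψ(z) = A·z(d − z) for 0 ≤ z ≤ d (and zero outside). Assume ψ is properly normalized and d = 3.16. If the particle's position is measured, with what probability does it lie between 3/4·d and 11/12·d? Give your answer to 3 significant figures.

The probability is P = ∫ |ψ|² dz over [3/4·d, 11/12·d].
The normalization integral ∫|ψ|²dz over the whole domain equals d^5/30·A², and A² cancels in the ratio.
Substituting u = z/d, A² and the length scale cancel in the ratio: P = ∫_{3/4}^{11/12} u^2·(1 - u)^2 du / ∫_{0}^{1} u^2·(1 - u)^2 du.
An antiderivative of u^2·(1 - u)^2 is u^3·(6·u^2 - 15·u + 10)/30; evaluating from 3/4 to 11/12 gives ≈ 0.0032809, while the full integral is 1/30.
Taking the ratio, P = 0.09843.

P ≈ 0.0984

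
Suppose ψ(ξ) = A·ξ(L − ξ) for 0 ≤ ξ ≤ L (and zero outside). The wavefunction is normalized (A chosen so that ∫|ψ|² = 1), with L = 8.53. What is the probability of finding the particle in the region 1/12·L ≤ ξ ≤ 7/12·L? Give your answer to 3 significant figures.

P ≈ 0.648

P = ∫_{1/12·L}^{7/12·L} |ψ(ξ)|² dξ.
With A² fixed by ∫|ψ|² = 1, i.e. A² = (L^5/30)^(−1), substitute and integrate.
Substituting u = ξ/L, A² and the length scale cancel in the ratio: P = ∫_{1/12}^{7/12} u^2·(1 - u)^2 du / ∫_{0}^{1} u^2·(1 - u)^2 du.
An antiderivative of u^2·(1 - u)^2 is u^3·(6·u^2 - 15·u + 10)/30; evaluating from 1/12 to 7/12 gives ≈ 0.021610, while the full integral is 1/30.
Taking the ratio, P = 4481/6912.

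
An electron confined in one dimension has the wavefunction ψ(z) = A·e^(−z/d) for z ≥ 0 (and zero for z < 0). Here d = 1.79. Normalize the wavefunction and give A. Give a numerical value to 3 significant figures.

A ≈ 1.06

The normalization condition is ∫|ψ|² dz = 1 from 0 to ∞.
Recall ∫₀^∞ z^m e^(−z/β) dz = m!·β^(m+1), with ψ = A·e^(−z/d), the integral evaluates to A²·[d/2].
Setting this equal to 1 gives A² = 1/(d/2).
Substituting d = 1.79 gives A² = 1.117, so A = 1.057.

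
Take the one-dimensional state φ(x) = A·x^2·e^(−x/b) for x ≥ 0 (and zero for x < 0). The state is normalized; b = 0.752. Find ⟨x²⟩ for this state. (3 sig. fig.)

⟨x^2⟩ ≈ 4.24

By definition ⟨x²⟩ = ∫ x^2 |φ(x)|² dx.
The ratio of the moment integral to the normalization integral gives ⟨x²⟩ = 15·b^2/2.
With b = 0.752, ⟨x^2⟩ = 4.241.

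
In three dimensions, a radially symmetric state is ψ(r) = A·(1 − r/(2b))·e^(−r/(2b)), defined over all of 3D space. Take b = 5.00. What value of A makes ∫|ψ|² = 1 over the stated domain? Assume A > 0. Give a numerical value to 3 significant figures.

A ≈ 0.0178

Normalization requires ∫|ψ|² 4πr² dr = 1, integrated from 0 to ∞.
In 3D with spherical symmetry the volume element is 4πr² dr.
∫|ψ|² 4πr² dr = A²·(8·π·b^3).
With b = 5.00: A² = 0.0003183 and A = 0.01784.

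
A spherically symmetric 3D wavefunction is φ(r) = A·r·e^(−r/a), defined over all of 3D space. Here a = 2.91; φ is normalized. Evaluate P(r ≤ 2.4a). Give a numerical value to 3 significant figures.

P ≈ 0.524

With dV = 4πr²dr, the probability is ∫|φ|² dV over r ≤ 2.4a.
The full normalization integral is A²·[3·π·a^5] = 1, fixing A².
Substituting u = r/a, A², 4π and the length scale all cancel in the ratio: P = ∫_{0}^{2.4} u^4·e^(-2·u) du / ∫_{0}^{∞} u^4·e^(-2·u) du.
Using ∫ u^4·e^(-2·u) du = -(u^4/2 + u^3 + 3·u^2/2 + 3·u/2 + 3/4)·e^(-2·u), the numerator is ≈ 0.39281 and the denominator is 3/4.
Taking the ratio yields P = 0.5237.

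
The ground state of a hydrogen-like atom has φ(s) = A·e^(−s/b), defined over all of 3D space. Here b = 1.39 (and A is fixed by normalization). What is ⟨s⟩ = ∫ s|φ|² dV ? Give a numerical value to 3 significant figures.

By definition ⟨s⟩ = ∫ s |φ(s)|² 4πs² ds.
Recall ∫₀^∞ s^m e^(−s/β) ds = m!·β^(m+1), the ratio of the moment integral to the normalization integral gives ⟨s⟩ = 3·b/2.
Putting b = 1.39 gives 2.085.

⟨s⟩ ≈ 2.09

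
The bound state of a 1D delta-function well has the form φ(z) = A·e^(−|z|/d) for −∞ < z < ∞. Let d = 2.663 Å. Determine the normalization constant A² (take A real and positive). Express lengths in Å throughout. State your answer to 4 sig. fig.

We need A² ∫|f|² dz = 1, taking the integral from −∞ to ∞.
The integral (without the A² prefactor) comes out to d.
Substituting d = 2.663 gives A² = 0.37552, so A = 0.61279.

A^2 ≈ 0.3755 Å^(-1)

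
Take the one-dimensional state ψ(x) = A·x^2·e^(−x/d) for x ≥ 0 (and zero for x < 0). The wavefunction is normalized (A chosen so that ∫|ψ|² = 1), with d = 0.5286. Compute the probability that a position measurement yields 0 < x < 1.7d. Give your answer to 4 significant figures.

P = ∫_{0}^{1.7d} |ψ(x)|² dx.
The normalization integral ∫|ψ|²dx over the whole domain equals 3·d^5/4·A², and A² cancels in the ratio.
Let u = x/d; then A² and the length scale cancel, so P = ∫_{0}^{1.7} u^4·e^(-2·u) du ÷ ∫_{0}^{∞} u^4·e^(-2·u) du.
Using ∫ u^4·e^(-2·u) du = -(u^4/2 + u^3 + 3·u^2/2 + 3·u/2 + 3/4)·e^(-2·u), the numerator is ≈ 0.191864 and the denominator is 3/4.
Evaluating gives P = 0.25582.

P ≈ 0.2558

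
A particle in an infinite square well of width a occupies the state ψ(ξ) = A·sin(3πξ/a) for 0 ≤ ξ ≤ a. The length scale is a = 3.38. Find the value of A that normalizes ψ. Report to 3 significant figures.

The normalization condition is ∫|ψ|² dξ = 1 from 0 to a.
Using sin²θ = (1 − cos 2θ)/2, carrying out the integral gives A² · a/2.
Hence A² = 1/[a/2].
Substituting a = 3.38 gives A² = 0.5917, so A = 0.7692.

A ≈ 0.769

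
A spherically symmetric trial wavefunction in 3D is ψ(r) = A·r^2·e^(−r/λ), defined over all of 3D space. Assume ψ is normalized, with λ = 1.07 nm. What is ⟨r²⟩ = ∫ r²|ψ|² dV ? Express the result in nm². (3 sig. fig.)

⟨r^2⟩ ≈ 16.0 nm^2

By definition ⟨r²⟩ = ∫ r^2 |ψ(r)|² 4πr² dr.
The ratio of the moment integral to the normalization integral gives ⟨r²⟩ = 14·λ^2.
Putting λ = 1.07 gives 16.03.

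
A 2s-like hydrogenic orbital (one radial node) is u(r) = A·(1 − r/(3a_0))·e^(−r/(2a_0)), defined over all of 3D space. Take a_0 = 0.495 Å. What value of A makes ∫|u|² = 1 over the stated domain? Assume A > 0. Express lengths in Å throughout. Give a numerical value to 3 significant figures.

The normalization condition is ∫|u|² 4πr² dr = 1 from 0 to ∞.
(Spherical symmetry: dV = 4πr² dr.)
With u = A·(1 − r/(3a_0))·e^(−r/(2a_0)), the integral evaluates to A²·[8·π·a_0^3/3].
Setting this equal to 1 gives A² = 1/(8·π·a_0^3/3).
Substituting a_0 = 0.495 gives A² = 0.9842, so A = 0.9920.

A ≈ 0.992 Å^(-3/2)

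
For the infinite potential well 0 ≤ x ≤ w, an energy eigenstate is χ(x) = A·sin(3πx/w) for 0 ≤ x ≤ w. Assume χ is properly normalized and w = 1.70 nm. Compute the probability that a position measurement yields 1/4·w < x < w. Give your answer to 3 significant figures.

P ≈ 0.697

|χ|² is the probability density, so P = ∫_{1/4·w}^{w} |χ|² dx.
With A² fixed by ∫|χ|² = 1, i.e. A² = (w/2)^(−1), substitute and integrate.
Substituting u = x/w, A² and the length scale cancel in the ratio: P = ∫_{1/4}^{1} sin(3·π·u)^2 du / ∫_{0}^{1} sin(3·π·u)^2 du.
Using ∫ sin(3·π·u)^2 du = u/2 - sin(6·π·u)/(12·π), the numerator is 3/8 - 1/(12·π) and the denominator is 1/2.
Taking the ratio, P = (-2 + 9·π)/(12·π).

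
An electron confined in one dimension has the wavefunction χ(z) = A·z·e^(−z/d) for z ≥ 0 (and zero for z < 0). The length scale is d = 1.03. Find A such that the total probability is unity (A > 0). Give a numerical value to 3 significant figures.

We need A² ∫|f|² dz = 1, taking the integral from 0 to ∞.
The integral (without the A² prefactor) comes out to d^3/4.
Hence A² = 1/[d^3/4].
With d = 1.03: A² = 3.661 and A = 1.913.

A ≈ 1.91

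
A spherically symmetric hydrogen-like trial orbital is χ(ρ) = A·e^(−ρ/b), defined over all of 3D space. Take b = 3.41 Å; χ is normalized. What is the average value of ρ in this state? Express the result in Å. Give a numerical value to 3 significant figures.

By definition ⟨ρ⟩ = ∫ ρ |χ(ρ)|² 4πρ² dρ.
Evaluating both integrals, ⟨ρ⟩ = 3·b/2.
Putting b = 3.41 gives 5.115.

⟨ρ⟩ ≈ 5.12 Å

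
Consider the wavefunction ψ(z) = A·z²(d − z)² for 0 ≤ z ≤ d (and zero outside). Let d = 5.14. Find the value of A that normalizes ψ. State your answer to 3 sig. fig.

A ≈ 0.0159

We need A² ∫|f|² dz = 1, taking the integral from 0 to d.
Expanding the polynomial and integrating term by term, with ψ = A·z²(d − z)², the integral evaluates to A²·[d^9/630].
Plugging in d = 5.14 yields A = 0.01586.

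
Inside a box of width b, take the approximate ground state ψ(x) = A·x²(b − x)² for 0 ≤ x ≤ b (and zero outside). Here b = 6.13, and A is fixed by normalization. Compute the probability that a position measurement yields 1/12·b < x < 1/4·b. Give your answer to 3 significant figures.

P = ∫_{1/12·b}^{1/4·b} |ψ(x)|² dx.
The normalization integral ∫|ψ|²dx over the whole domain equals b^9/630·A², and A² cancels in the ratio.
Substituting u = x/b, A² and the length scale cancel in the ratio: P = ∫_{1/12}^{1/4} u^4·(1 - u)^4 du / ∫_{0}^{1} u^4·(1 - u)^4 du.
Using ∫ u^4·(1 - u)^4 du = u^5·(70·u^4 - 315·u^3 + 540·u^2 - 420·u + 126)/630, the numerator is ≈ 0.000077059 and the denominator is 1/630.
This works out to P = 0.04855.

P ≈ 0.0485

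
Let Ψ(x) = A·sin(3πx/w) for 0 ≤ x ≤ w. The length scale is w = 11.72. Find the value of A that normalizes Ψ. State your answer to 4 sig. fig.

A ≈ 0.4131

Normalization requires ∫|Ψ|² dx = 1, integrated from 0 to w.
With Ψ = A·sin(3πx/w), the integral evaluates to A²·[w/2].
So A² = (w/2)^(−1).
With w = 11.72: A² = 0.17065 and A = 0.41310.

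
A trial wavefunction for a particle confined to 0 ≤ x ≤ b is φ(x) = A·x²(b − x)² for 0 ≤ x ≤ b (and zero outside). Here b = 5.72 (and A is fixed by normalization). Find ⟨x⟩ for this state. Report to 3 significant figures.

⟨x⟩ ≈ 2.86

By definition ⟨x⟩ = ∫ x |φ(x)|² dx.
Expanding the polynomial and integrating term by term, since the A² factors cancel between numerator and denominator, ⟨x⟩ = b/2.
With b = 5.72, ⟨x⟩ = 2.860.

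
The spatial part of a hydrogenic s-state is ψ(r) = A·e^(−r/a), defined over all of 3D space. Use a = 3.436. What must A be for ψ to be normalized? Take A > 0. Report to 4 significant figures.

Require ∫ |ψ|² 4πr² dr = 1 over the whole domain.
In 3D with spherical symmetry the volume element is 4πr² dr.
∫|ψ|² 4πr² dr = A²·(π·a^3).
Hence A² = 1/[π·a^3].
With a = 3.436: A² = 0.0078468 and A = 0.088582.

A ≈ 0.08858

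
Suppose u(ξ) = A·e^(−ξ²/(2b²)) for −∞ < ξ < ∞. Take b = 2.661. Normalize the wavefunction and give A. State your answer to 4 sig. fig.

Require ∫ |u|² dξ = 1 over the whole domain.
With ∫_{−∞}^{∞} ξ^(2m) e^(−αξ²) dξ = (2m−1)!!·√π / (2^m α^(m+1/2)), with u = A·e^(−ξ²/(2b²)), the integral evaluates to A²·[√(π)·b].
So A² = (√(π)·b)^(−1).
Substituting b = 2.661 gives A² = 0.21202, so A = 0.46046.

A ≈ 0.4605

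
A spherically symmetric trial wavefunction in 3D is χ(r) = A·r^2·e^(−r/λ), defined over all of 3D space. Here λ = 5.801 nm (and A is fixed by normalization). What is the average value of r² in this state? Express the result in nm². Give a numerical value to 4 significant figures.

The expectation value is the |χ|²-weighted average of r^2: ∫ r^2|χ|² 4πr² dr.
Using ∫₀^∞ rⁿ e^(−αr) dr = n!/αⁿ⁺¹, evaluating both integrals, ⟨r²⟩ = 14·λ^2.
Putting λ = 5.801 gives 471.12.

⟨r^2⟩ ≈ 471.1 nm^2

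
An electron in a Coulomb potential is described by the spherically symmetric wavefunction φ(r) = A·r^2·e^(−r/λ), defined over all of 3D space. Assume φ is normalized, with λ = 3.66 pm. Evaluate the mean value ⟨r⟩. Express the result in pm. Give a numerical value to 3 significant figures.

⟨r⟩ ≈ 12.8 pm

By definition ⟨r⟩ = ∫ r |φ(r)|² 4πr² dr.
Using ∫₀^∞ rⁿ e^(−αr) dr = n!/αⁿ⁺¹, the ratio of the moment integral to the normalization integral gives ⟨r⟩ = 7·λ/2.
With λ = 3.66, ⟨r⟩ = 12.81.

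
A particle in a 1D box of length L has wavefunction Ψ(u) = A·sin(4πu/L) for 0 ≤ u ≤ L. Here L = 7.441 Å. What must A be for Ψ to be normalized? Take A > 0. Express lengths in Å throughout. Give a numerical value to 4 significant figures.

Normalization requires ∫|Ψ|² du = 1, integrated from 0 to L.
Using sin²θ = (1 − cos 2θ)/2, ∫|Ψ|² du = A²·(L/2).
Setting this equal to 1 gives A² = 1/(L/2).
Substituting L = 7.441 gives A² = 0.26878, so A = 0.51844.

A ≈ 0.5184 Å^(-1/2)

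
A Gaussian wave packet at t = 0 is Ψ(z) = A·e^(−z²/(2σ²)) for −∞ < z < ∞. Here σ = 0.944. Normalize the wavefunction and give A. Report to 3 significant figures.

A ≈ 0.773

We need A² ∫|f|² dz = 1, taking the integral from −∞ to ∞.
With Ψ = A·e^(−z²/(2σ²)), the integral evaluates to A²·[√(π)·σ].
Plugging in σ = 0.944 yields A = 0.7731.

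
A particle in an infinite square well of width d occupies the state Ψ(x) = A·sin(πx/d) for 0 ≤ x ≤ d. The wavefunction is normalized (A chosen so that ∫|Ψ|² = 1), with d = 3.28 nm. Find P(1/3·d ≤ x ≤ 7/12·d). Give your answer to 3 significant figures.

|Ψ|² is the probability density, so P = ∫_{1/3·d}^{7/12·d} |Ψ|² dx.
With A² fixed by ∫|Ψ|² = 1, i.e. A² = (d/2)^(−1), substitute and integrate.
Let u = x/d; then A² and the length scale cancel, so P = ∫_{1/3}^{7/12} sin(π·u)^2 du ÷ ∫_{0}^{1} sin(π·u)^2 du.
With ∫ sin(π·u)^2 du = u/2 - sin(2·π·u)/(4·π) + C, the region integral is 1/(8·π) + √(3)/(8·π) + 1/8 and the full one is 1/2.
The result is P = (1 + √(3) + π)/(4·π).

P ≈ 0.467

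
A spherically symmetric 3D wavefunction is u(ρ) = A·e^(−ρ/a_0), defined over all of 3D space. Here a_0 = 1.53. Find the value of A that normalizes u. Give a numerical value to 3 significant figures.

A ≈ 0.298

The normalization condition is ∫|u|² 4πρ² dρ = 1 from 0 to ∞.
The angular integral contributes 4π, leaving ∫₀^∞ ρ²|u|² dρ.
With u = A·e^(−ρ/a_0), the integral evaluates to A²·[π·a_0^3].
Setting this equal to 1 gives A² = 1/(π·a_0^3).
With a_0 = 1.53: A² = 0.08887 and A = 0.2981.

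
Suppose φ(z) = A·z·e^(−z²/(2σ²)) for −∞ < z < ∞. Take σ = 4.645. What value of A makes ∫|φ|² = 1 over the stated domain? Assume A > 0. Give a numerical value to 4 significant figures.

Normalization requires ∫|φ|² dz = 1, integrated from −∞ to ∞.
Using the Gaussian integral ∫_{−∞}^{∞} e^(−αz²) dz = √(π/α), carrying out the integral gives A² · √(π)·σ^3/2.
Hence A² = 1/[√(π)·σ^3/2].
Substituting σ = 4.645 gives A² = 0.011259, so A = 0.10611.

A ≈ 0.1061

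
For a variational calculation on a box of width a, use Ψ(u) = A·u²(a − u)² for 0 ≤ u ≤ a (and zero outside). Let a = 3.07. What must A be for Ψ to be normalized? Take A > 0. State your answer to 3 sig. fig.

Normalization requires ∫|Ψ|² du = 1, integrated from 0 to a.
Carrying out the integral gives A² · a^9/630.
So A² = (a^9/630)^(−1).
With a = 3.07: A² = 0.02601 and A = 0.1613.

A ≈ 0.161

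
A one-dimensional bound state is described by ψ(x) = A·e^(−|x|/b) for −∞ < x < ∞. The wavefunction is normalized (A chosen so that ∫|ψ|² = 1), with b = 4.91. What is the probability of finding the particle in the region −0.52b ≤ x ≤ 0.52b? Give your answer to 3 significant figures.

|ψ|² is the probability density, so P = ∫_{−0.52b}^{0.52b} |ψ|² dx.
With A² fixed by ∫|ψ|² = 1, i.e. A² = (b)^(−1), substitute and integrate.
Both integrals are even about x = 0, so only the x ≥ 0 halves are needed (the factors of 2 cancel). Let u = x/b; then A² and the length scale cancel, so P = ∫_{0}^{0.52} e^(-2·u) du ÷ ∫_{0}^{∞} e^(-2·u) du.
Using ∫ e^(-2·u) du = -e^(-2·u)/2, the numerator is 1/2 - e^(-26/25)/2 and the denominator is 1/2.
Evaluating gives P = 0.6465.

P ≈ 0.647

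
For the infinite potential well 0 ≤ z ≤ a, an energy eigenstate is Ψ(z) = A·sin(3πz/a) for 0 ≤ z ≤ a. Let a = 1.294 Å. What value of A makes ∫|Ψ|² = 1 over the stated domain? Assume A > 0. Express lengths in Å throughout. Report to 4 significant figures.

A ≈ 1.243 Å^(-1/2)

We need A² ∫|f|² dz = 1, taking the integral from 0 to a.
Using sin²θ = (1 − cos 2θ)/2, ∫|Ψ|² dz = A²·(a/2).
Substituting a = 1.294 gives A² = 1.5456, so A = 1.2432.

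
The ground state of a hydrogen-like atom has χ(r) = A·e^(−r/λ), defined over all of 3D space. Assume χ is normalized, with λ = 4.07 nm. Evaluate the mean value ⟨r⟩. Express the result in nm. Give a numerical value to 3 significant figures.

⟨r⟩ ≈ 6.11 nm

The expectation value is the |χ|²-weighted average of r: ∫ r|χ|² 4πr² dr.
Recall ∫₀^∞ r^m e^(−r/β) dr = m!·β^(m+1), since the A² factors cancel between numerator and denominator, ⟨r⟩ = 3·λ/2.
Putting λ = 4.07 gives 6.105.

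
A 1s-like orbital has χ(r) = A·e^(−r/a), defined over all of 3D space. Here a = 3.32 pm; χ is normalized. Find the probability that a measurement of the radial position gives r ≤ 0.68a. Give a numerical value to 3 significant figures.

P ≈ 0.157

With dV = 4πr²dr, the probability is ∫|χ|² dV over r ≤ 0.68a.
The full normalization integral is A²·[π·a^3] = 1, fixing A².
Let u = r/a; then A², 4π and the length scale all cancel, so P = ∫_{0}^{0.68} u^2·e^(-2·u) du ÷ ∫_{0}^{∞} u^2·e^(-2·u) du.
With ∫ u^2·e^(-2·u) du = -(2·u^2 + 2·u + 1)·e^(-2·u)/4 + C, the region integral is 1/4 - 2053·e^(-34/25)/2500 and the full one is 1/4.
This evaluates to P = 0.1569.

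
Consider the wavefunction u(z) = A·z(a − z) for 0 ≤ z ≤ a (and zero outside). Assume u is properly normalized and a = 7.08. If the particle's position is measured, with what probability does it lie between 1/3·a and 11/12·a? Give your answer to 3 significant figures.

P ≈ 0.785

P = ∫_{1/3·a}^{11/12·a} |u(z)|² dz.
The normalization integral ∫|u|²dz over the whole domain equals a^5/30·A², and A² cancels in the ratio.
Let t = z/a; then A² and the length scale cancel, so P = ∫_{1/3}^{11/12} t^2·(1 - t)^2 dt ÷ ∫_{0}^{1} t^2·(1 - t)^2 dt.
With ∫ t^2·(1 - t)^2 dt = t^3·(6·t^2 - 15·t + 10)/30 + C, the region integral is ≈ 0.026168 and the full one is 1/30.
The result is P = 0.7850.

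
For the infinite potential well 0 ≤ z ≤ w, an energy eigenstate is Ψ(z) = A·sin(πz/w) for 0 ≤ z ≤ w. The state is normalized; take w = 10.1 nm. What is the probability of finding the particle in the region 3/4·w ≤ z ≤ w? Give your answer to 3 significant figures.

P ≈ 0.0908

The probability is P = ∫ |Ψ|² dz over [3/4·w, w].
With A² fixed by ∫|Ψ|² = 1, i.e. A² = (w/2)^(−1), substitute and integrate.
In terms of u = z/w (A² and the length scale cancel between numerator and denominator), P = [∫_{3/4}^{1} sin(π·u)^2 du] / [∫_{0}^{1} sin(π·u)^2 du].
With ∫ sin(π·u)^2 du = u/2 - sin(2·π·u)/(4·π) + C, the region integral is 1/8 - 1/(4·π) and the full one is 1/2.
Taking the ratio, P = (-2 + π)/(4·π).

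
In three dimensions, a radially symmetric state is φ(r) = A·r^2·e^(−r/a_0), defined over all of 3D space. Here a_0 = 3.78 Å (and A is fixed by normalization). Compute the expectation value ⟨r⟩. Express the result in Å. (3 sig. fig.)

⟨r⟩ ≈ 13.2 Å

⟨r⟩ = ∫ r |φ|² 4πr² dr over the full domain.
With ∫₀^∞ r^7 e^(−αr) dr = 7!/α^8, since the A² factors cancel between numerator and denominator, ⟨r⟩ = 7·a_0/2.
Putting a_0 = 3.78 gives 13.23.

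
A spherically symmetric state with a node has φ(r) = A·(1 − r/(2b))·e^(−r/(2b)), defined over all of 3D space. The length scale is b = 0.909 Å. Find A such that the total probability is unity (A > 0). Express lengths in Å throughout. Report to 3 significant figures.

A ≈ 0.230 Å^(-3/2)

We need A² ∫|f|² 4πr² dr = 1, taking the integral from 0 to ∞.
In 3D with spherical symmetry the volume element is 4πr² dr.
∫|φ|² 4πr² dr = A²·(8·π·b^3).
Setting this equal to 1 gives A² = 1/(8·π·b^3).
With b = 0.909: A² = 0.05297 and A = 0.2302.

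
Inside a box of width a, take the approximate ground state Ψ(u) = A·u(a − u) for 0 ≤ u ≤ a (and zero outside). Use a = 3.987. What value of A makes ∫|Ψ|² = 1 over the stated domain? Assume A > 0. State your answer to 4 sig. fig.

We need A² ∫|f|² du = 1, taking the integral from 0 to a.
Expanding the polynomial and integrating term by term, ∫|Ψ|² du = A²·(a^5/30).
So A² = (a^5/30)^(−1).
With a = 3.987: A² = 0.029778 and A = 0.17256.

A ≈ 0.1726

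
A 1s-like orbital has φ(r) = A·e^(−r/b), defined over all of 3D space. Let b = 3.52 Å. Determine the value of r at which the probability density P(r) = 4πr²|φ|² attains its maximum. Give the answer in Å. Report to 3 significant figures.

Differentiate P(r) = 4πr²|φ|² with respect to r and set to zero.
This gives r = b.
With b = 3.52, the most probable radial distance is 3.520 Å.

r ≈ 3.52 Å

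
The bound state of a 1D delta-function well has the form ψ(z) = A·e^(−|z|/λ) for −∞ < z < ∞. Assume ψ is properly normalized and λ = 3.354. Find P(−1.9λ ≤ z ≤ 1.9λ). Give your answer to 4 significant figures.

The probability is P = ∫ |ψ|² dz over [−1.9λ, 1.9λ].
Since A² = 1/(λ), this is the region integral divided by the full normalization integral.
By symmetry take twice the z ≥ 0 contribution in numerator and denominator; the 2's cancel. Substituting u = z/λ, A² and the length scale cancel in the ratio: P = ∫_{0}^{1.9} e^(-2·u) du / ∫_{0}^{∞} e^(-2·u) du.
An antiderivative of e^(-2·u) is -e^(-2·u)/2; evaluating from 0 to 1.9 gives 1/2 - e^(-19/5)/2, while the full integral is 1/2.
This works out to P = 0.97763.

P ≈ 0.9776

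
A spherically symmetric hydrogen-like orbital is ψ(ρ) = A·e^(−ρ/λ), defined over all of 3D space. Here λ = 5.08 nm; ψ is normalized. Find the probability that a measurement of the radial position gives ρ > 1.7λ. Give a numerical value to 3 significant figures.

Integrate the radial probability density 4πρ²|ψ|² over ρ > 1.7λ.
A² is fixed by ∫₀^∞ 4πρ²|ψ|² dρ = 1, i.e. A² = (π·λ^3)^(−1).
In terms of u = ρ/λ (A², 4π and the length scale all cancel between numerator and denominator), P = [∫_{1.7}^{∞} u^2·e^(-2·u) du] / [∫_{0}^{∞} u^2·e^(-2·u) du].
Using ∫ u^2·e^(-2·u) du = -(2·u^2 + 2·u + 1)·e^(-2·u)/4, the numerator is 509·e^(-17/5)/200 and the denominator is 1/4.
This evaluates to P = 0.3397.

P ≈ 0.340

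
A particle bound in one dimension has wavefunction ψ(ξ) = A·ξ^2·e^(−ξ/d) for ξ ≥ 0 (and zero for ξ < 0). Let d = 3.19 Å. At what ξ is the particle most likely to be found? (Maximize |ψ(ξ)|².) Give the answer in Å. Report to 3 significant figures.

The maximum of |ψ(ξ)|² occurs where its derivative vanishes.
This gives ξ = 2·d.
With d = 3.19, the most probable position is 6.380 Å.

ξ ≈ 6.38 Å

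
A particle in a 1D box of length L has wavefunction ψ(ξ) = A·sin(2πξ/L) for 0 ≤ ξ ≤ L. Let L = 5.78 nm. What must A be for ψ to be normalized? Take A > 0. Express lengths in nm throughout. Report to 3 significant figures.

The normalization condition is ∫|ψ|² dξ = 1 from 0 to L.
Carrying out the integral gives A² · L/2.
Hence A² = 1/[L/2].
Plugging in L = 5.78 yields A = 0.5882.

A ≈ 0.588 nm^(-1/2)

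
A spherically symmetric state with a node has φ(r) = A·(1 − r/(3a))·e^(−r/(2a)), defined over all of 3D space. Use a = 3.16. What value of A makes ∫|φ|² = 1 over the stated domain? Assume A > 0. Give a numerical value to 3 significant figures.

A ≈ 0.0615

Normalization requires ∫|φ|² 4πr² dr = 1, integrated from 0 to ∞.
The angular integral contributes 4π, leaving ∫₀^∞ r²|φ|² dr.
Recall ∫₀^∞ r^m e^(−r/β) dr = m!·β^(m+1), the integral (without the A² prefactor) comes out to 8·π·a^3/3.
Plugging in a = 3.16 yields A = 0.06150.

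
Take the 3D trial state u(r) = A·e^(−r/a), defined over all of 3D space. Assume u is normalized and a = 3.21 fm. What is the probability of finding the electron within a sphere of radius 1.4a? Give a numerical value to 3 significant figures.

P ≈ 0.531

P = ∫ |u|² 4πr² dr over r ≤ 1.4a.
The full normalization integral is A²·[π·a^3] = 1, fixing A².
Let t = r/a; then A², 4π and the length scale all cancel, so P = ∫_{0}^{1.4} t^2·e^(-2·t) dt ÷ ∫_{0}^{∞} t^2·e^(-2·t) dt.
Using ∫ t^2·e^(-2·t) dt = -(2·t^2 + 2·t + 1)·e^(-2·t)/4, the numerator is 1/4 - 193·e^(-14/5)/100 and the denominator is 1/4.
This evaluates to P = 0.5305.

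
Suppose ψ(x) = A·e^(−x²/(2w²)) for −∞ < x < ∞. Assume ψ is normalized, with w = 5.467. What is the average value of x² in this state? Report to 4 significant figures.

By definition ⟨x²⟩ = ∫ x^2 |ψ(x)|² dx.
Since the A² factors cancel between numerator and denominator, ⟨x²⟩ = w^2/2.
With w = 5.467, ⟨x^2⟩ = 14.944.

⟨x^2⟩ ≈ 14.94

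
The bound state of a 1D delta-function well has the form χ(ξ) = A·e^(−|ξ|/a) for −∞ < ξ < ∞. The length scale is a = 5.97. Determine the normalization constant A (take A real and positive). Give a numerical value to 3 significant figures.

Require ∫ |χ|² dξ = 1 over the whole domain.
With χ = A·e^(−|ξ|/a), the integral evaluates to A²·[a].
So A² = (a)^(−1).
With a = 5.97: A² = 0.1675 and A = 0.4093.

A ≈ 0.409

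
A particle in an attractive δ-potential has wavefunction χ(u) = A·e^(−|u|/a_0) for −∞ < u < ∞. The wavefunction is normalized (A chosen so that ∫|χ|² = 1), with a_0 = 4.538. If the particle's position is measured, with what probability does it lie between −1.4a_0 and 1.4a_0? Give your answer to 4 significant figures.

P ≈ 0.9392

The probability is P = ∫ |χ|² du over [−1.4a_0, 1.4a_0].
The normalization integral ∫|χ|²du over the whole domain equals a_0·A², and A² cancels in the ratio.
By symmetry take twice the u ≥ 0 contribution in numerator and denominator; the 2's cancel. Let t = u/a_0; then A² and the length scale cancel, so P = ∫_{0}^{1.4} e^(-2·t) dt ÷ ∫_{0}^{∞} e^(-2·t) dt.
With ∫ e^(-2·t) dt = -e^(-2·t)/2 + C, the region integral is 1/2 - e^(-14/5)/2 and the full one is 1/2.
Taking the ratio, P = 0.93919.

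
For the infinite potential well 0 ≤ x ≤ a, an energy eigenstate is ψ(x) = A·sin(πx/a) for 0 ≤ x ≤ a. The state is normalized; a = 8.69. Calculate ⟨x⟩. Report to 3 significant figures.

⟨x⟩ ≈ 4.35

By definition ⟨x⟩ = ∫ x |ψ(x)|² dx.
With ∫₀^a sin²(nπx/a) dx = a/2, since the A² factors cancel between numerator and denominator, ⟨x⟩ = a/2.
With a = 8.69, ⟨x⟩ = 4.345.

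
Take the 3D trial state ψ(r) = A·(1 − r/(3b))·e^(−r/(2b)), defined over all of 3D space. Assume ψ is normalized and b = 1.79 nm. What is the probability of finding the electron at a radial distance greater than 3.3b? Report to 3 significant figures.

Integrate the radial probability density 4πr²|ψ|² over r > 3.3b.
The full normalization integral is A²·[8·π·b^3/3] = 1, fixing A².
In terms of u = r/b (A², 4π and the length scale all cancel between numerator and denominator), P = [∫_{3.3}^{∞} u^2·(1 - u/3)^2·e^(-u) du] / [∫_{0}^{∞} u^2·(1 - u/3)^2·e^(-u) du].
With ∫ u^2·(1 - u/3)^2·e^(-u) du = (-u^4 + 2·u^3 - 3·u^2 - 6·u - 6)·e^(-u)/9 + C, the region integral is ≈ 0.43107 and the full one is 2/3.
This evaluates to P = 0.6466.

P ≈ 0.647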